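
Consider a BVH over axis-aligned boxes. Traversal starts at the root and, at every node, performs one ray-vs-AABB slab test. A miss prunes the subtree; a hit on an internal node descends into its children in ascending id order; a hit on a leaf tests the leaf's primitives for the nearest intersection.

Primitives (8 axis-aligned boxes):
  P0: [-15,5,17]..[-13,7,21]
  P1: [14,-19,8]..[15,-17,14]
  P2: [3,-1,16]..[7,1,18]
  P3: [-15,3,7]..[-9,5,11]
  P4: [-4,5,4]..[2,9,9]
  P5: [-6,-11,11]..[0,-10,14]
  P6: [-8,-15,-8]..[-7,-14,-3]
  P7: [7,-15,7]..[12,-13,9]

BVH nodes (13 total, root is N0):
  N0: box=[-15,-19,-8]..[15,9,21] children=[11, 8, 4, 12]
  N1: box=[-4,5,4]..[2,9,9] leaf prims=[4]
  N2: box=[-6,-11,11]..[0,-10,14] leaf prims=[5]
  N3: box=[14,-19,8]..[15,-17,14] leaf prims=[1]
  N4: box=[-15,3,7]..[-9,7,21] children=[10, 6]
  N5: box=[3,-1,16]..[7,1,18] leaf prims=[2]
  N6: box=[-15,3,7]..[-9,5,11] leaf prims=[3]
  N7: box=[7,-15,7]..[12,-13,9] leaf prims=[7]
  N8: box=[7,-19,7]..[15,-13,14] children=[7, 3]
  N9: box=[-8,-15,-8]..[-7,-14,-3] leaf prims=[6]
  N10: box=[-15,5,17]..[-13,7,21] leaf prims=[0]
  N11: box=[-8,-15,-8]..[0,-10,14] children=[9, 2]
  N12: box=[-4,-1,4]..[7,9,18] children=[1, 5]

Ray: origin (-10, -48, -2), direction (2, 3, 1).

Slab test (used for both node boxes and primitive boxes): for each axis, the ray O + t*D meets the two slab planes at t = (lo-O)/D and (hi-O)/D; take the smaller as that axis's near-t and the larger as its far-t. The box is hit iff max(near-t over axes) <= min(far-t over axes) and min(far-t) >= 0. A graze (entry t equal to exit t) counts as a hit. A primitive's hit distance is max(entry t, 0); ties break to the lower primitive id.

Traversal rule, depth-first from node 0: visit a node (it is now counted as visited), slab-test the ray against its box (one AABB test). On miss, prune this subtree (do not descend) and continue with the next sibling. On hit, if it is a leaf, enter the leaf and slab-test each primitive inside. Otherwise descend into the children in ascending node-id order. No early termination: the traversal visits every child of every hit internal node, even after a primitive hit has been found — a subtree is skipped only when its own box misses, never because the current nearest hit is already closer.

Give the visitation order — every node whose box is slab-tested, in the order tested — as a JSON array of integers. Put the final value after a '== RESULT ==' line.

Traverse from the root:
N0 x:[-5/2,25/2] y:[29/3,19] z:[-6,23] -> hit [29/3,25/2], descend [4, 8, 11, 12]
  N4 x:[-5/2,1/2] y:[17,55/3] z:[9,23] -> miss, prune
  N8 x:[17/2,25/2] y:[29/3,35/3] z:[9,16] -> hit [29/3,35/3], descend [3, 7]
    N3 x:[12,25/2] y:[29/3,31/3] z:[10,16] -> miss, prune
    N7 x:[17/2,11] y:[11,35/3] z:[9,11] -> hit [11,11] leaf, test {P7@t=11}
  N11 x:[1,5] y:[11,38/3] z:[-6,16] -> miss, prune
  N12 x:[3,17/2] y:[47/3,19] z:[6,20] -> miss, prune

Summary -> nodes [0, 4, 8, 3, 7, 11, 12]; box-tests=7; leaf-entries=1; first=P7

== RESULT ==
[0, 4, 8, 3, 7, 11, 12]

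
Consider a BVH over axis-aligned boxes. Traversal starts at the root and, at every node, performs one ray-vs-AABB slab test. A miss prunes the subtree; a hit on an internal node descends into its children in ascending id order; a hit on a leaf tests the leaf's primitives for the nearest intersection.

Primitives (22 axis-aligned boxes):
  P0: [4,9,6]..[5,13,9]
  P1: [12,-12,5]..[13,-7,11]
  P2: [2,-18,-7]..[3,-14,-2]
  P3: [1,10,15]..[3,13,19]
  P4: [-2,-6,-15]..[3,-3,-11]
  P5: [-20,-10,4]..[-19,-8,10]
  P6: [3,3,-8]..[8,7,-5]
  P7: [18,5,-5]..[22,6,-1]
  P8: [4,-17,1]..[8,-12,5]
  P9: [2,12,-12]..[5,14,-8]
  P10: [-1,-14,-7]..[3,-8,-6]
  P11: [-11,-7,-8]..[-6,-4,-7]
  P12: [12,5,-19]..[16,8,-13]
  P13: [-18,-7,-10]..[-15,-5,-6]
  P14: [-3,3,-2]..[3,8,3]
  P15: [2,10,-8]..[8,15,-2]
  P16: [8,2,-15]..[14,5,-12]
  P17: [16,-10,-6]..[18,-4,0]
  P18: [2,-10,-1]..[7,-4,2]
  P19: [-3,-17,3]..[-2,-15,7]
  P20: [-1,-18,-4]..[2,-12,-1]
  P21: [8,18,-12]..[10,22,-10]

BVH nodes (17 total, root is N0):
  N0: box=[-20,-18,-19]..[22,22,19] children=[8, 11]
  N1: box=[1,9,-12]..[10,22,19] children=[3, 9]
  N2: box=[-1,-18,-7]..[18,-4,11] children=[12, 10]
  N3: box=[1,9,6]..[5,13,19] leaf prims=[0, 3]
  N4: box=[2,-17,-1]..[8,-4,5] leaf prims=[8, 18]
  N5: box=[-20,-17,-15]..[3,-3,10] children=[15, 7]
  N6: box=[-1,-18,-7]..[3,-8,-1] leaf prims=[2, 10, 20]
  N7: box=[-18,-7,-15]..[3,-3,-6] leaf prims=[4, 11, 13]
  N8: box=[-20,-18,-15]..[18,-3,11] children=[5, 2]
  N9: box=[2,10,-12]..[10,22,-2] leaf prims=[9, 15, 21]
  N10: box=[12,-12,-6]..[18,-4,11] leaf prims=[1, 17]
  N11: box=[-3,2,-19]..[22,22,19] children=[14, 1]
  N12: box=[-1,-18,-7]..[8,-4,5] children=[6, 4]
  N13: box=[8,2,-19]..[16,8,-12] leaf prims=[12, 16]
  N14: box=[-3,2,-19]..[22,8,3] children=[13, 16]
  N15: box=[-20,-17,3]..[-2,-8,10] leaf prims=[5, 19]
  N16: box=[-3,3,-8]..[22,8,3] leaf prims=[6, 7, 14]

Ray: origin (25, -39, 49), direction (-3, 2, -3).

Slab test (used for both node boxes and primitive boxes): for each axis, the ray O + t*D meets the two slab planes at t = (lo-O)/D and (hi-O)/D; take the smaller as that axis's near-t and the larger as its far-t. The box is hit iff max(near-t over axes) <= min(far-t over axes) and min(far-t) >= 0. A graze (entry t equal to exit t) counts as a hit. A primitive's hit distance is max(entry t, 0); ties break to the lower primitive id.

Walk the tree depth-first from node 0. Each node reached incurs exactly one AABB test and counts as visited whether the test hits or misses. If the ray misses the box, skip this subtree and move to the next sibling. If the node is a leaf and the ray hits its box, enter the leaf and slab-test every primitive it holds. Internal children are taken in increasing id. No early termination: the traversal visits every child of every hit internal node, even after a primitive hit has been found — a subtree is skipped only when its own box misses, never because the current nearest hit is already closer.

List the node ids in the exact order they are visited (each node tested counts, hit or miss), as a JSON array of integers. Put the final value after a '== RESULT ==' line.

Trace the traversal:
N0 x:[1,15] y:[21/2,61/2] z:[10,68/3] -> hit [21/2,15], descend [8, 11]
  N8 x:[7/3,15] y:[21/2,18] z:[38/3,64/3] -> hit [38/3,15], descend [2, 5]
    N2 x:[7/3,26/3] y:[21/2,35/2] z:[38/3,56/3] -> miss, prune
    N5 x:[22/3,15] y:[11,18] z:[13,64/3] -> hit [13,15], descend [7, 15]
      N7 x:[22/3,43/3] y:[16,18] z:[55/3,64/3] -> miss, prune
      N15 x:[9,15] y:[11,31/2] z:[13,46/3] -> hit [13,15] leaf, test {P5@t=44/3, P19(miss)}
  N11 x:[1,28/3] y:[41/2,61/2] z:[10,68/3] -> miss, prune

order=[0, 8, 2, 5, 7, 15, 11]  |boxes|=7  |leaves|=1  hit=P5

== RESULT ==
[0, 8, 2, 5, 7, 15, 11]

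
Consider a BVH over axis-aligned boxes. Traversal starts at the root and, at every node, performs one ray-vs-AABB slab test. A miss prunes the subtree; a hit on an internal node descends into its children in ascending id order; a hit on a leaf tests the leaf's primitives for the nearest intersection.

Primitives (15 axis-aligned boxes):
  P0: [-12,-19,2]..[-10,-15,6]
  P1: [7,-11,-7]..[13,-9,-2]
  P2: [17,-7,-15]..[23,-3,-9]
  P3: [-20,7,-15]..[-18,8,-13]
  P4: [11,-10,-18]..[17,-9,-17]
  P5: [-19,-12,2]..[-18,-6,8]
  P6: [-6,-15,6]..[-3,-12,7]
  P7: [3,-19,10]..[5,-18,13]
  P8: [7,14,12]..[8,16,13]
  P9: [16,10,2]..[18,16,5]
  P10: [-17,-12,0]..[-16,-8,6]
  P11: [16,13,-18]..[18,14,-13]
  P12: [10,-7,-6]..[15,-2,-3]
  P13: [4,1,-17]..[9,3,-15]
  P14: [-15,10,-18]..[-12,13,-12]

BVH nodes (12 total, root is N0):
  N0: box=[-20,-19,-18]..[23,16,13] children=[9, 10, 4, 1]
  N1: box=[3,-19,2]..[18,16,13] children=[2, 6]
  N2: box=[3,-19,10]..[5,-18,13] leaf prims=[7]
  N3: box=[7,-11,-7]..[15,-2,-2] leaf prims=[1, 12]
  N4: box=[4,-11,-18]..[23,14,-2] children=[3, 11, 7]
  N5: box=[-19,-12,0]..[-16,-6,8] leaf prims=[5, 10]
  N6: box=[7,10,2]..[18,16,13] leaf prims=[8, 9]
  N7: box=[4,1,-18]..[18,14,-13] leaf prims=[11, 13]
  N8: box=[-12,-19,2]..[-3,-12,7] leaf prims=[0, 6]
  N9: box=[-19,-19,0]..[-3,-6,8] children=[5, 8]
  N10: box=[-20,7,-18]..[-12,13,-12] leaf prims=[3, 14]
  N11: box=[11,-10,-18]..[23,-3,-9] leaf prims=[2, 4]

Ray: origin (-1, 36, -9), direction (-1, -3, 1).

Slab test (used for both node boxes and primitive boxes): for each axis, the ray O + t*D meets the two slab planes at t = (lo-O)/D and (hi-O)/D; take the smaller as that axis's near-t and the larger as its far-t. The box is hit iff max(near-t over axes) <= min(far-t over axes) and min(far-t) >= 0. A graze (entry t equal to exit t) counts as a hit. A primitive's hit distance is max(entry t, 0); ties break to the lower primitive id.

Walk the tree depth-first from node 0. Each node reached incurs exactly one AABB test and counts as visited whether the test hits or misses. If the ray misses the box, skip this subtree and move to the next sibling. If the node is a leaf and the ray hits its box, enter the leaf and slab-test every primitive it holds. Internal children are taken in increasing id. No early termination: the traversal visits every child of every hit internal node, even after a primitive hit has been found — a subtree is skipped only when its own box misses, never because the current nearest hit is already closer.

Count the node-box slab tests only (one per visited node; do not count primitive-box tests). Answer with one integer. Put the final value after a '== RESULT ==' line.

Trace the traversal:
N0 x:[-24,19] y:[20/3,55/3] z:[-9,22] -> hit [20/3,55/3], descend [1, 4, 9, 10]
  N1 x:[-19,-4] y:[20/3,55/3] z:[11,22] -> miss, prune
  N4 x:[-24,-5] y:[22/3,47/3] z:[-9,7] -> miss, prune
  N9 x:[2,18] y:[14,55/3] z:[9,17] -> hit [14,17], descend [5, 8]
    N5 x:[15,18] y:[14,16] z:[9,17] -> hit [15,16] leaf, test {P5(miss), P10@t=15}
    N8 x:[2,11] y:[16,55/3] z:[11,16] -> miss, prune
  N10 x:[11,19] y:[23/3,29/3] z:[-9,-3] -> miss, prune

Visited [0, 1, 4, 9, 5, 8, 10]. Tests: 7 box, 1 leaf. Nearest: P10.

== RESULT ==
7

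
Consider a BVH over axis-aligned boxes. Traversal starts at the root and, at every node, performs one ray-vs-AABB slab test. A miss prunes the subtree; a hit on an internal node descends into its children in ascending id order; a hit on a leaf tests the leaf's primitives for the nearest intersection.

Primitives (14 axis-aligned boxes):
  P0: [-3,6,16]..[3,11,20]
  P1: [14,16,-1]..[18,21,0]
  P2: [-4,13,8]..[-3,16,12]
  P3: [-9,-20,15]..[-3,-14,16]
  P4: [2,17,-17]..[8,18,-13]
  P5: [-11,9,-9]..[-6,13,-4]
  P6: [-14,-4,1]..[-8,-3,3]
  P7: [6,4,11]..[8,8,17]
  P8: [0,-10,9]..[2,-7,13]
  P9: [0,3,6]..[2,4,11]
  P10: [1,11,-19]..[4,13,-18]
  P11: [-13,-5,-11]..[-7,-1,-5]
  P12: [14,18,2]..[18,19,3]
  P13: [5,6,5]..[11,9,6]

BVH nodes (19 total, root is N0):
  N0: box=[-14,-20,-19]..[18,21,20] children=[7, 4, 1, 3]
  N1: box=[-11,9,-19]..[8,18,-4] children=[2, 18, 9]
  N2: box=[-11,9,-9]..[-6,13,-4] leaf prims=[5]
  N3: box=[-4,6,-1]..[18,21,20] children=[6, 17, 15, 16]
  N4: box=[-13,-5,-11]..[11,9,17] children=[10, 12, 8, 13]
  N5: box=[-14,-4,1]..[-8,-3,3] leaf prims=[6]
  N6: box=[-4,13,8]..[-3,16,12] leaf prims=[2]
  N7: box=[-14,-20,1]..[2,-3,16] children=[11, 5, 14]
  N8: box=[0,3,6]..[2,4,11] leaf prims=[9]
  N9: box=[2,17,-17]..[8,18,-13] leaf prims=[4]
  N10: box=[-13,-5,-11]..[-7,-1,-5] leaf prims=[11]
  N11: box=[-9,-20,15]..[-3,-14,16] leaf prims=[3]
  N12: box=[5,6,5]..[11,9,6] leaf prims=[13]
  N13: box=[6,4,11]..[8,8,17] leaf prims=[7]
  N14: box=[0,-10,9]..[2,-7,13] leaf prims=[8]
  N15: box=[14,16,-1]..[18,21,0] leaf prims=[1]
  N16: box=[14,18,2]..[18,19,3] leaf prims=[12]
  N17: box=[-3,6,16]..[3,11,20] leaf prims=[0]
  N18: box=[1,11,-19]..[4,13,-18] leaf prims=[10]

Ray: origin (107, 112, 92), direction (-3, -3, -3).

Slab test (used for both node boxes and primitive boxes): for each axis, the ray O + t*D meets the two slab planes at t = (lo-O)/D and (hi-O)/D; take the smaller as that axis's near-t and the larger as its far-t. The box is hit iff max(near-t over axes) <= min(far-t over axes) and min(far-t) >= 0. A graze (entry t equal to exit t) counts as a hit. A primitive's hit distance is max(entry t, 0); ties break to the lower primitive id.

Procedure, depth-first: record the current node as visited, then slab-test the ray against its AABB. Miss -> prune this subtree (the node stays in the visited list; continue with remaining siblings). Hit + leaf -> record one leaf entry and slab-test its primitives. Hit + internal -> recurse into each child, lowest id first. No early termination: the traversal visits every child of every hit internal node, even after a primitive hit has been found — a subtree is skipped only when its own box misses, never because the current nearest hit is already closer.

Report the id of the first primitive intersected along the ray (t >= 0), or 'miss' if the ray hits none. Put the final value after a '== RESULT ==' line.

Traverse from the root:
N0 x:[89/3,121/3] y:[91/3,44] z:[24,37] -> hit [91/3,37], descend [1, 3, 4, 7]
  N1 x:[33,118/3] y:[94/3,103/3] z:[32,37] -> hit [33,103/3], descend [2, 9, 18]
    N2 x:[113/3,118/3] y:[33,103/3] z:[32,101/3] -> miss, prune
    N9 x:[33,35] y:[94/3,95/3] z:[35,109/3] -> miss, prune
    N18 x:[103/3,106/3] y:[33,101/3] z:[110/3,37] -> miss, prune
  N3 x:[89/3,37] y:[91/3,106/3] z:[24,31] -> hit [91/3,31], descend [6, 15, 16, 17]
    N6 x:[110/3,37] y:[32,33] z:[80/3,28] -> miss, prune
    N15 x:[89/3,31] y:[91/3,32] z:[92/3,31] -> hit [92/3,31] leaf, test {P1@t=92/3}
    N16 x:[89/3,31] y:[31,94/3] z:[89/3,30] -> miss, prune
    N17 x:[104/3,110/3] y:[101/3,106/3] z:[24,76/3] -> miss, prune
  N4 x:[32,40] y:[103/3,39] z:[25,103/3] -> hit [103/3,103/3], descend [8, 10, 12, 13]
    N8 x:[35,107/3] y:[36,109/3] z:[27,86/3] -> miss, prune
    N10 x:[38,40] y:[113/3,39] z:[97/3,103/3] -> miss, prune
    N12 x:[32,34] y:[103/3,106/3] z:[86/3,29] -> miss, prune
    N13 x:[33,101/3] y:[104/3,36] z:[25,27] -> miss, prune
  N7 x:[35,121/3] y:[115/3,44] z:[76/3,91/3] -> miss, prune

order=[0, 1, 2, 9, 18, 3, 6, 15, 16, 17, 4, 8, 10, 12, 13, 7]  |boxes|=16  |leaves|=1  hit=P1

== RESULT ==
1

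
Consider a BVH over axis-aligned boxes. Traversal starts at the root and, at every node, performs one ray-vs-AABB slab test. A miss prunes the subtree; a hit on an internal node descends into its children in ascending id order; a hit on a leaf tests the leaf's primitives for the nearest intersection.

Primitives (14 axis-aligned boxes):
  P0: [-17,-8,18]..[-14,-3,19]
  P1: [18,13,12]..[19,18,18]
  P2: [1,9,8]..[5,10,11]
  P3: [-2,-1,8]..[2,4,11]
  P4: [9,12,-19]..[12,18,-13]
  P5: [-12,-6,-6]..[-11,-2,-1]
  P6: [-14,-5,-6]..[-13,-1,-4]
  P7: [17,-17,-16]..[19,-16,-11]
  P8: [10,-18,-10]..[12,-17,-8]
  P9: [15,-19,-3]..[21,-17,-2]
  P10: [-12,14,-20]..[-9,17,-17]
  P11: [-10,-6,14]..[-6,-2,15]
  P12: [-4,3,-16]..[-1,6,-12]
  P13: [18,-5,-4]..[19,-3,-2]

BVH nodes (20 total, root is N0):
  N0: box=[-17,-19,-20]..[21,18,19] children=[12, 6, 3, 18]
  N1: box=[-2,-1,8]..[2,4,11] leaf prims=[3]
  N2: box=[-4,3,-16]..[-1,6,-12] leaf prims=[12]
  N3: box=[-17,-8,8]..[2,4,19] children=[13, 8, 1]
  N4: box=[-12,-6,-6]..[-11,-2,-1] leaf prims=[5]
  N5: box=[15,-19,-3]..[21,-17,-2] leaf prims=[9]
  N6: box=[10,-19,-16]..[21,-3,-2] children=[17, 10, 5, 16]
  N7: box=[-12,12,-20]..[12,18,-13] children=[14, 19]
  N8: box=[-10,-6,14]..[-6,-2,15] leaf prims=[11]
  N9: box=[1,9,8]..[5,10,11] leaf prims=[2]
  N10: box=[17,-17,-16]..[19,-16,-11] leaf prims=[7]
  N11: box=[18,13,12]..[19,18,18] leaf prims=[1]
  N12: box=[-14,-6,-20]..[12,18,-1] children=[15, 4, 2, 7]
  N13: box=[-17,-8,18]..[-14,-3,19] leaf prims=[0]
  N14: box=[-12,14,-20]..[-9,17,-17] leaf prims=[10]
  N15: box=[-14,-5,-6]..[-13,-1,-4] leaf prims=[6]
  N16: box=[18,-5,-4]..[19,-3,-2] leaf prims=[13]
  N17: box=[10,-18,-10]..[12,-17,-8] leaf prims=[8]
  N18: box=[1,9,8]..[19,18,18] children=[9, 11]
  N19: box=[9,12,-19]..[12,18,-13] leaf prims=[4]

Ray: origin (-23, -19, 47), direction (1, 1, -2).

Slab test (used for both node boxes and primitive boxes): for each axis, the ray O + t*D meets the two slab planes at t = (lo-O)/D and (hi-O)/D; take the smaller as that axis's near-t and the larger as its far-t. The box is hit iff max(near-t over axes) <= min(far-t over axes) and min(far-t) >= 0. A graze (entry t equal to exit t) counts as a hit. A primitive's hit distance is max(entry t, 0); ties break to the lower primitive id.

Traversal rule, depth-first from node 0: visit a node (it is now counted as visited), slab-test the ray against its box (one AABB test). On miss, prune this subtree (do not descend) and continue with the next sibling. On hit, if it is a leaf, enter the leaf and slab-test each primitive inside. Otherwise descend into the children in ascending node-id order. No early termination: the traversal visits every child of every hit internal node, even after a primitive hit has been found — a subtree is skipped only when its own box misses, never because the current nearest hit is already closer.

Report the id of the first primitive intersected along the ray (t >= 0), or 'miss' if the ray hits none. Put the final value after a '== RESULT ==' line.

Walk:
N0 x:[6,44] y:[0,37] z:[14,67/2] -> hit [14,67/2], descend [3, 6, 12, 18]
  N3 x:[6,25] y:[11,23] z:[14,39/2] -> hit [14,39/2], descend [1, 8, 13]
    N1 x:[21,25] y:[18,23] z:[18,39/2] -> miss, prune
    N8 x:[13,17] y:[13,17] z:[16,33/2] -> hit [16,33/2] leaf, test {P11@t=16}
    N13 x:[6,9] y:[11,16] z:[14,29/2] -> miss, prune
  N6 x:[33,44] y:[0,16] z:[49/2,63/2] -> miss, prune
  N12 x:[9,35] y:[13,37] z:[24,67/2] -> hit [24,67/2], descend [2, 4, 7, 15]
    N2 x:[19,22] y:[22,25] z:[59/2,63/2] -> miss, prune
    N4 x:[11,12] y:[13,17] z:[24,53/2] -> miss, prune
    N7 x:[11,35] y:[31,37] z:[30,67/2] -> hit [31,67/2], descend [14, 19]
      N14 x:[11,14] y:[33,36] z:[32,67/2] -> miss, prune
      N19 x:[32,35] y:[31,37] z:[30,33] -> hit [32,33] leaf, test {P4@t=32}
    N15 x:[9,10] y:[14,18] z:[51/2,53/2] -> miss, prune
  N18 x:[24,42] y:[28,37] z:[29/2,39/2] -> miss, prune

order=[0, 3, 1, 8, 13, 6, 12, 2, 4, 7, 14, 19, 15, 18]  |boxes|=14  |leaves|=2  hit=P11

== RESULT ==
11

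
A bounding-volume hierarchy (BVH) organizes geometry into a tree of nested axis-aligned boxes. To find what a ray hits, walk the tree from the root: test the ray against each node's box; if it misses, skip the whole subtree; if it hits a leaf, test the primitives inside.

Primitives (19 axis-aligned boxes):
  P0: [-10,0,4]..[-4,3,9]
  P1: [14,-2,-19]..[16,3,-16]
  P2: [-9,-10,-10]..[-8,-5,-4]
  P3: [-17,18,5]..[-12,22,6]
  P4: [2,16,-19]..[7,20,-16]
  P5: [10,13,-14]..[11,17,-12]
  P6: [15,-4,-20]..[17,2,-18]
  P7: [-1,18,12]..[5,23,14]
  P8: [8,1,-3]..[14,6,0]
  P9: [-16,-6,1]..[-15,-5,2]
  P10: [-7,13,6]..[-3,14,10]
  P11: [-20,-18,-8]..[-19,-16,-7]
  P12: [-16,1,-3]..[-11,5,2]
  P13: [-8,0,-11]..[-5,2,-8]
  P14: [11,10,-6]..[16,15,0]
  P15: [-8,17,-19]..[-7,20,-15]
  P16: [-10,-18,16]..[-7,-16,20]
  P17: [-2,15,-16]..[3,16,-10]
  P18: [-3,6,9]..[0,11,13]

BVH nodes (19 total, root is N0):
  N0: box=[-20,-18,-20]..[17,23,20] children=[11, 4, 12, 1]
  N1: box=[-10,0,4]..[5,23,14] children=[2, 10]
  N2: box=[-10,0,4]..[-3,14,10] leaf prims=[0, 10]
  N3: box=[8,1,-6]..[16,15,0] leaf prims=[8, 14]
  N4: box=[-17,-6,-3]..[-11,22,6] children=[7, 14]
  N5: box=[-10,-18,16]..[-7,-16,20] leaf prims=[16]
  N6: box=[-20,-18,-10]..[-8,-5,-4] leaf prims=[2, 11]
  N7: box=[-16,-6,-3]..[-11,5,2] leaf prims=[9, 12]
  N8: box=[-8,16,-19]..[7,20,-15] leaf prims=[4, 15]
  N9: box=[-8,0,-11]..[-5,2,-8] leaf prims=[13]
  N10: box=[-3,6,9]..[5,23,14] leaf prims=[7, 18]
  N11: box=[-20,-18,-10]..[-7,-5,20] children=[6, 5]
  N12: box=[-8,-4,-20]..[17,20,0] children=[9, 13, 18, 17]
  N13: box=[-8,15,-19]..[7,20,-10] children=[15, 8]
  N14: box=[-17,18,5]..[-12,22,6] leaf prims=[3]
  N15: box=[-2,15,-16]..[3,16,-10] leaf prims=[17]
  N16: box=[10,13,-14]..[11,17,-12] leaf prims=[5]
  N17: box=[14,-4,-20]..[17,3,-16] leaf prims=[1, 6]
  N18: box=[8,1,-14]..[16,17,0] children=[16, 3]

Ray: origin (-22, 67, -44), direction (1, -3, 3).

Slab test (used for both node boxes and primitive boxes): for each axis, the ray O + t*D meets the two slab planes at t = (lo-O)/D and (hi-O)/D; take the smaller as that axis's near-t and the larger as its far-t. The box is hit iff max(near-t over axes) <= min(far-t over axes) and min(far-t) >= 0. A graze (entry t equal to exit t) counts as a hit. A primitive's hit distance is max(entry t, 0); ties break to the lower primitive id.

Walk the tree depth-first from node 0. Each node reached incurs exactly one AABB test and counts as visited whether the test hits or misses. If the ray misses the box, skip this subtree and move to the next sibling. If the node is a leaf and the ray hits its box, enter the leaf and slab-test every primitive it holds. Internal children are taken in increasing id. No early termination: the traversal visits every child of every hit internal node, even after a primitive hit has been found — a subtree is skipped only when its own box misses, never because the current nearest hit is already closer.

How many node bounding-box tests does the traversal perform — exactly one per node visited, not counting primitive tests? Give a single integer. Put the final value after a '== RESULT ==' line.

Traverse from the root:
N0 x:[2,39] y:[44/3,85/3] z:[8,64/3] -> hit [44/3,64/3], descend [1, 4, 11, 12]
  N1 x:[12,27] y:[44/3,67/3] z:[16,58/3] -> hit [16,58/3], descend [2, 10]
    N2 x:[12,19] y:[53/3,67/3] z:[16,18] -> hit [53/3,18] leaf, test {P0(miss), P10@t=53/3}
    N10 x:[19,27] y:[44/3,61/3] z:[53/3,58/3] -> hit [19,58/3] leaf, test {P7(miss), P18@t=19}
  N4 x:[5,11] y:[15,73/3] z:[41/3,50/3] -> miss, prune
  N11 x:[2,15] y:[24,85/3] z:[34/3,64/3] -> miss, prune
  N12 x:[14,39] y:[47/3,71/3] z:[8,44/3] -> miss, prune

Visited [0, 1, 2, 10, 4, 11, 12]. Tests: 7 box, 2 leaf. Nearest: P10.

== RESULT ==
7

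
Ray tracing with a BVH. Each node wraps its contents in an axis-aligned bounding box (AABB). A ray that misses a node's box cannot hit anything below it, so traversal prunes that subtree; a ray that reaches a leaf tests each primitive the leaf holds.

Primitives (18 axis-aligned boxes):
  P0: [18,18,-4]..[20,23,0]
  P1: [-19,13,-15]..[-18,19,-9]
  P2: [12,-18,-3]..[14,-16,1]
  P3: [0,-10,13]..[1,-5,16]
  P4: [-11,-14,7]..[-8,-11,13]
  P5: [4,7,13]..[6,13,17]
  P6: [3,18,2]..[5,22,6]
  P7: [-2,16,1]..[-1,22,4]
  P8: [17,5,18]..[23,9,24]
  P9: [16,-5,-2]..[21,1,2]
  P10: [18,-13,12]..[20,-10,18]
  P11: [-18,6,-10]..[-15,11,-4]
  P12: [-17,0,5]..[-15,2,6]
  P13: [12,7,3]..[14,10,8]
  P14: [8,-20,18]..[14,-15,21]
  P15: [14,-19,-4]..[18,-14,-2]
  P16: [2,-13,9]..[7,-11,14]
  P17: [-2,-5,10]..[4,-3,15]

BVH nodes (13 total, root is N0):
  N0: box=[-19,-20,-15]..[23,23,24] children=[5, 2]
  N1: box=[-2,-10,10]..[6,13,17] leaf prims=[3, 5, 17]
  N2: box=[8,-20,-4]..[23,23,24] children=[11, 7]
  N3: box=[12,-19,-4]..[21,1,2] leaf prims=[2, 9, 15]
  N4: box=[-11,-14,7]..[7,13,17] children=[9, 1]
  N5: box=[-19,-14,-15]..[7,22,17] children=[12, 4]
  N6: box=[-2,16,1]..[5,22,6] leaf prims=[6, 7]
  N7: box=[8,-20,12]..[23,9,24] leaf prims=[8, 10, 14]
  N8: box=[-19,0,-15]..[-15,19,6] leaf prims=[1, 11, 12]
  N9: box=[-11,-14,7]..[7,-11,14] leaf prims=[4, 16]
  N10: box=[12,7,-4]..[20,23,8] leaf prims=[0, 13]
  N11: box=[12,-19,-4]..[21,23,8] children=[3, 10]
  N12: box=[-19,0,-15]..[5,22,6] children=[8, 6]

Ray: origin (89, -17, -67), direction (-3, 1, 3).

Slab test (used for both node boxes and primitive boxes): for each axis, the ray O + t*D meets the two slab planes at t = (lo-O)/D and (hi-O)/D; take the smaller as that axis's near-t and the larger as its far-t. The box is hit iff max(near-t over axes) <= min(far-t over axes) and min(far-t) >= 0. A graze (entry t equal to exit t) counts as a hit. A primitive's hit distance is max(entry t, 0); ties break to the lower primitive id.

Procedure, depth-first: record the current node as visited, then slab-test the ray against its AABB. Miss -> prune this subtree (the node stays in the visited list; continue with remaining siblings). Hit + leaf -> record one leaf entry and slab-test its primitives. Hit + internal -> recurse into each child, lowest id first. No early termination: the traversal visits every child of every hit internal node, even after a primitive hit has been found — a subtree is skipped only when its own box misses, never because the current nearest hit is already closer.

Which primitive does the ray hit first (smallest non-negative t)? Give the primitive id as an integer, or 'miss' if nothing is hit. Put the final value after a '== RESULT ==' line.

Trace the traversal:
N0 x:[22,36] y:[-3,40] z:[52/3,91/3] -> hit [22,91/3], descend [2, 5]
  N2 x:[22,27] y:[-3,40] z:[21,91/3] -> hit [22,27], descend [7, 11]
    N7 x:[22,27] y:[-3,26] z:[79/3,91/3] -> miss, prune
    N11 x:[68/3,77/3] y:[-2,40] z:[21,25] -> hit [68/3,25], descend [3, 10]
      N3 x:[68/3,77/3] y:[-2,18] z:[21,23] -> miss, prune
      N10 x:[23,77/3] y:[24,40] z:[21,25] -> hit [24,25] leaf, test {P0(miss), P13@t=25}
  N5 x:[82/3,36] y:[3,39] z:[52/3,28] -> hit [82/3,28], descend [4, 12]
    N4 x:[82/3,100/3] y:[3,30] z:[74/3,28] -> hit [82/3,28], descend [1, 9]
      N1 x:[83/3,91/3] y:[7,30] z:[77/3,28] -> hit [83/3,28] leaf, test {P3(miss), P5@t=83/3, P17(miss)}
      N9 x:[82/3,100/3] y:[3,6] z:[74/3,27] -> miss, prune
    N12 x:[28,36] y:[17,39] z:[52/3,73/3] -> miss, prune

order=[0, 2, 7, 11, 3, 10, 5, 4, 1, 9, 12]  |boxes|=11  |leaves|=2  hit=P13

== RESULT ==
13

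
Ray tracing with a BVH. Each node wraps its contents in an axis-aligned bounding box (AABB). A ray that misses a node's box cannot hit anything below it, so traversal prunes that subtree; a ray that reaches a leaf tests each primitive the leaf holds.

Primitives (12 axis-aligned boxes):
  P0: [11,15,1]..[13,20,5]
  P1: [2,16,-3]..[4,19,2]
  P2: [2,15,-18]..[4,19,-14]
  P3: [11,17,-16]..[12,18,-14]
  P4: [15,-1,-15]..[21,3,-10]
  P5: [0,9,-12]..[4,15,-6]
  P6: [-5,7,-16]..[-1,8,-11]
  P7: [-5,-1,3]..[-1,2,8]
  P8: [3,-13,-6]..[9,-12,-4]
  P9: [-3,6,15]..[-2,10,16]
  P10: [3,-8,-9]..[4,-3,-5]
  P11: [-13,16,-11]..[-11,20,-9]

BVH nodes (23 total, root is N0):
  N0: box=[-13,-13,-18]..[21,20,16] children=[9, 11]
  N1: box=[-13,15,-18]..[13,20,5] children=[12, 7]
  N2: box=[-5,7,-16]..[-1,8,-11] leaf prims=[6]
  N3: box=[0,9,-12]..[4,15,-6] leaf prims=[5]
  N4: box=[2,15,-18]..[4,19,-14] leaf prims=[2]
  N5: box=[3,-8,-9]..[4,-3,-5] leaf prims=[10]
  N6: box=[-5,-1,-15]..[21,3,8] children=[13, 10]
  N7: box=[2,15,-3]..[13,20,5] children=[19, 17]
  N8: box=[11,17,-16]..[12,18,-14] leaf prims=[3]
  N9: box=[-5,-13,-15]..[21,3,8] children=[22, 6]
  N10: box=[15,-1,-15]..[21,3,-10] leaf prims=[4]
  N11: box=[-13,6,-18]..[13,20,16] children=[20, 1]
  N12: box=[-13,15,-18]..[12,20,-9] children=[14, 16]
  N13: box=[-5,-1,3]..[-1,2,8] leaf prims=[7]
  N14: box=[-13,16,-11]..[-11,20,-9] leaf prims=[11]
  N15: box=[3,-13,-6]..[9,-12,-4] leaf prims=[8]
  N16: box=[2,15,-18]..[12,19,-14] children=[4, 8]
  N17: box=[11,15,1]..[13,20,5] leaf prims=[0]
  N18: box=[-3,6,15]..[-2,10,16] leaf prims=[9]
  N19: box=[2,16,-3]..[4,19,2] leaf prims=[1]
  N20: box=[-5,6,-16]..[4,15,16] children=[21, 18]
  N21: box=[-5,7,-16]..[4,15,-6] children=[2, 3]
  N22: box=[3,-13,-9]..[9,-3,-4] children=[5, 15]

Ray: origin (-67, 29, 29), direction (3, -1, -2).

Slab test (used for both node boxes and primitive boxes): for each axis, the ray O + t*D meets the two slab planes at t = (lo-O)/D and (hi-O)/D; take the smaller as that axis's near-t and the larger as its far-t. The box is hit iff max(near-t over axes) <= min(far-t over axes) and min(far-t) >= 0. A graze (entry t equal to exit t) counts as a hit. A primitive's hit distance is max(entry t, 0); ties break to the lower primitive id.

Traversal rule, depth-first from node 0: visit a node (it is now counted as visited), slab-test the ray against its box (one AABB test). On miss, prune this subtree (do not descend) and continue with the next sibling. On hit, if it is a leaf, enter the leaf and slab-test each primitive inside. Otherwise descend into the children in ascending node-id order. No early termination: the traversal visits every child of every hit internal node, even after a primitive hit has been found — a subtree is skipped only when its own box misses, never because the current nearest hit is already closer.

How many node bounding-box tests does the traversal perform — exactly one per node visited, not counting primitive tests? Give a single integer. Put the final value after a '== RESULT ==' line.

Traverse from the root:
N0 x:[18,88/3] y:[9,42] z:[13/2,47/2] -> hit [18,47/2], descend [9, 11]
  N9 x:[62/3,88/3] y:[26,42] z:[21/2,22] -> miss, prune
  N11 x:[18,80/3] y:[9,23] z:[13/2,47/2] -> hit [18,23], descend [1, 20]
    N1 x:[18,80/3] y:[9,14] z:[12,47/2] -> miss, prune
    N20 x:[62/3,71/3] y:[14,23] z:[13/2,45/2] -> hit [62/3,45/2], descend [18, 21]
      N18 x:[64/3,65/3] y:[19,23] z:[13/2,7] -> miss, prune
      N21 x:[62/3,71/3] y:[14,22] z:[35/2,45/2] -> hit [62/3,22], descend [2, 3]
        N2 x:[62/3,22] y:[21,22] z:[20,45/2] -> hit [21,22] leaf, test {P6@t=21}
        N3 x:[67/3,71/3] y:[14,20] z:[35/2,41/2] -> miss, prune

order=[0, 9, 11, 1, 20, 18, 21, 2, 3]  |boxes|=9  |leaves|=1  hit=P6

== RESULT ==
9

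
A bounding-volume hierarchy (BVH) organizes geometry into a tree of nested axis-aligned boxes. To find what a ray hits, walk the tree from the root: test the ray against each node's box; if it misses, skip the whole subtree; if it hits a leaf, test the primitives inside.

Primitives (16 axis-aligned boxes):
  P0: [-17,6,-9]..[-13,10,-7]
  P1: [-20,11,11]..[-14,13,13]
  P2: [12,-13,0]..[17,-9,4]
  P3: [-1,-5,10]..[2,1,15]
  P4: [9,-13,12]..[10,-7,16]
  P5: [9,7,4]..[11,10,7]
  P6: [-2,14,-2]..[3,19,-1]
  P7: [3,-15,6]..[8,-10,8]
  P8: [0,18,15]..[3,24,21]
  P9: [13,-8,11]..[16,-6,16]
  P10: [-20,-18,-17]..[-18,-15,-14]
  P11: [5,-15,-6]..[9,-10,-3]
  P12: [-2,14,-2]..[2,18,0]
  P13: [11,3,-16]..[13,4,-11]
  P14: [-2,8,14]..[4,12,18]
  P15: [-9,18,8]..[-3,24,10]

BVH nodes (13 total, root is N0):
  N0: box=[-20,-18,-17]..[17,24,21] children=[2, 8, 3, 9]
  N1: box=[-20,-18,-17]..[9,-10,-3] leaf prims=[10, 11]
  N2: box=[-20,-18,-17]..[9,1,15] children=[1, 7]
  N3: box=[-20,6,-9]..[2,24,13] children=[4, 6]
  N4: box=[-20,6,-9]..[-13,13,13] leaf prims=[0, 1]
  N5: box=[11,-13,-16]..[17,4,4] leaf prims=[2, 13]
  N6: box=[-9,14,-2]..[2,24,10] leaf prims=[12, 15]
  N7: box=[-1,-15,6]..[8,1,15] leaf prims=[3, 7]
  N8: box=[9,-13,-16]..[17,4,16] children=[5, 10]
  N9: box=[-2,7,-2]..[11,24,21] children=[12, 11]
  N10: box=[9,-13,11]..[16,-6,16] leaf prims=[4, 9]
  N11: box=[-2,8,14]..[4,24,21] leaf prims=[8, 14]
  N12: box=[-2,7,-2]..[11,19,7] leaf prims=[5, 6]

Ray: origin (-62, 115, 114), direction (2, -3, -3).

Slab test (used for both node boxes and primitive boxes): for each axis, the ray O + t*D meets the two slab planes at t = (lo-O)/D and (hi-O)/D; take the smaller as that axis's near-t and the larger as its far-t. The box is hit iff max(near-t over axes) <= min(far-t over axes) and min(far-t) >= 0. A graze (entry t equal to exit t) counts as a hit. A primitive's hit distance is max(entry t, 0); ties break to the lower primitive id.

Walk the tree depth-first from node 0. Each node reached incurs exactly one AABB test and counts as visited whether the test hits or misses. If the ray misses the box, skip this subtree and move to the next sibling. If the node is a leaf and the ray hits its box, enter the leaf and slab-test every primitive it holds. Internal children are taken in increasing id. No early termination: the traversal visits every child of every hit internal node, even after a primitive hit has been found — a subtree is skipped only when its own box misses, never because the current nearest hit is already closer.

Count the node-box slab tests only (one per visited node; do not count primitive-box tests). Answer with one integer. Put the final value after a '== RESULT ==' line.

Trace the traversal:
N0 x:[21,79/2] y:[91/3,133/3] z:[31,131/3] -> hit [31,79/2], descend [2, 3, 8, 9]
  N2 x:[21,71/2] y:[38,133/3] z:[33,131/3] -> miss, prune
  N3 x:[21,32] y:[91/3,109/3] z:[101/3,41] -> miss, prune
  N8 x:[71/2,79/2] y:[37,128/3] z:[98/3,130/3] -> hit [37,79/2], descend [5, 10]
    N5 x:[73/2,79/2] y:[37,128/3] z:[110/3,130/3] -> hit [37,79/2] leaf, test {P2(miss), P13(miss)}
    N10 x:[71/2,39] y:[121/3,128/3] z:[98/3,103/3] -> miss, prune
  N9 x:[30,73/2] y:[91/3,36] z:[31,116/3] -> hit [31,36], descend [11, 12]
    N11 x:[30,33] y:[91/3,107/3] z:[31,100/3] -> hit [31,33] leaf, test {P8@t=31, P14(miss)}
    N12 x:[30,73/2] y:[32,36] z:[107/3,116/3] -> hit [107/3,36] leaf, test {P5@t=107/3, P6(miss)}

9 AABB tests over nodes [0, 2, 3, 8, 5, 10, 9, 11, 12]; 3 leaves entered; closest P8.

== RESULT ==
9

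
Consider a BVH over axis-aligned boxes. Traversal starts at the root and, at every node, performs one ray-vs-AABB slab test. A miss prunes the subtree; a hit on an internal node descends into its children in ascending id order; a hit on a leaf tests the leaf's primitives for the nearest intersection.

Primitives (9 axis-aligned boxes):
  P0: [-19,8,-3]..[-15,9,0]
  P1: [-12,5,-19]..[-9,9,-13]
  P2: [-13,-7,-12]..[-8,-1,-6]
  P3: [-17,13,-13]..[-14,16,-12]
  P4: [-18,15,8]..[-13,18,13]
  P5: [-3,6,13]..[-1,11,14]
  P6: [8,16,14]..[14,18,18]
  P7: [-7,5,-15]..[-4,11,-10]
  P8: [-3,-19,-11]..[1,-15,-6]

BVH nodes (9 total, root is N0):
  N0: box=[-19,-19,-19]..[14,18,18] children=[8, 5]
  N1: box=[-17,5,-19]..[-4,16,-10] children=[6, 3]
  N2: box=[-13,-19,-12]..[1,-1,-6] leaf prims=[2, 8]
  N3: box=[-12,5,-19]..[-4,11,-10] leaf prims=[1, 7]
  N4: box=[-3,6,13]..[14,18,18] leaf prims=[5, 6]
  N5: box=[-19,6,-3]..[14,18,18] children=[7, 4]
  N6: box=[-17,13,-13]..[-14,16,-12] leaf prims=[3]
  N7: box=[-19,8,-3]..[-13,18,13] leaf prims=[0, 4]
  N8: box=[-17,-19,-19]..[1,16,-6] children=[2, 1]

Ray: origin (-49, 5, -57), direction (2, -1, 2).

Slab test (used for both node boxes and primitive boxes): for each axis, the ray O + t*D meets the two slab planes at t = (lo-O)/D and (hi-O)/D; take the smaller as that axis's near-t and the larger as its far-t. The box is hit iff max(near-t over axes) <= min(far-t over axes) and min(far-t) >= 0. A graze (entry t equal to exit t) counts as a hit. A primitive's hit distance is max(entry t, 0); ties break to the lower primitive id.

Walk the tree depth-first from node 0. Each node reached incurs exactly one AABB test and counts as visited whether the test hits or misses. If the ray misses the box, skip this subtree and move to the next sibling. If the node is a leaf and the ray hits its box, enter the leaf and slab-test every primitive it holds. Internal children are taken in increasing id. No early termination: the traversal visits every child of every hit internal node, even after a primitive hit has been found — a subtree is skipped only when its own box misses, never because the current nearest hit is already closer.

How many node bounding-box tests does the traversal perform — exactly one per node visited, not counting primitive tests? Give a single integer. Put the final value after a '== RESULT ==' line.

Walk:
N0 x:[15,63/2] y:[-13,24] z:[19,75/2] -> hit [19,24], descend [5, 8]
  N5 x:[15,63/2] y:[-13,-1] z:[27,75/2] -> miss, prune
  N8 x:[16,25] y:[-11,24] z:[19,51/2] -> hit [19,24], descend [1, 2]
    N1 x:[16,45/2] y:[-11,0] z:[19,47/2] -> miss, prune
    N2 x:[18,25] y:[6,24] z:[45/2,51/2] -> hit [45/2,24] leaf, test {P2(miss), P8@t=23}

5 AABB tests over nodes [0, 5, 8, 1, 2]; 1 leaf entered; closest P8.

== RESULT ==
5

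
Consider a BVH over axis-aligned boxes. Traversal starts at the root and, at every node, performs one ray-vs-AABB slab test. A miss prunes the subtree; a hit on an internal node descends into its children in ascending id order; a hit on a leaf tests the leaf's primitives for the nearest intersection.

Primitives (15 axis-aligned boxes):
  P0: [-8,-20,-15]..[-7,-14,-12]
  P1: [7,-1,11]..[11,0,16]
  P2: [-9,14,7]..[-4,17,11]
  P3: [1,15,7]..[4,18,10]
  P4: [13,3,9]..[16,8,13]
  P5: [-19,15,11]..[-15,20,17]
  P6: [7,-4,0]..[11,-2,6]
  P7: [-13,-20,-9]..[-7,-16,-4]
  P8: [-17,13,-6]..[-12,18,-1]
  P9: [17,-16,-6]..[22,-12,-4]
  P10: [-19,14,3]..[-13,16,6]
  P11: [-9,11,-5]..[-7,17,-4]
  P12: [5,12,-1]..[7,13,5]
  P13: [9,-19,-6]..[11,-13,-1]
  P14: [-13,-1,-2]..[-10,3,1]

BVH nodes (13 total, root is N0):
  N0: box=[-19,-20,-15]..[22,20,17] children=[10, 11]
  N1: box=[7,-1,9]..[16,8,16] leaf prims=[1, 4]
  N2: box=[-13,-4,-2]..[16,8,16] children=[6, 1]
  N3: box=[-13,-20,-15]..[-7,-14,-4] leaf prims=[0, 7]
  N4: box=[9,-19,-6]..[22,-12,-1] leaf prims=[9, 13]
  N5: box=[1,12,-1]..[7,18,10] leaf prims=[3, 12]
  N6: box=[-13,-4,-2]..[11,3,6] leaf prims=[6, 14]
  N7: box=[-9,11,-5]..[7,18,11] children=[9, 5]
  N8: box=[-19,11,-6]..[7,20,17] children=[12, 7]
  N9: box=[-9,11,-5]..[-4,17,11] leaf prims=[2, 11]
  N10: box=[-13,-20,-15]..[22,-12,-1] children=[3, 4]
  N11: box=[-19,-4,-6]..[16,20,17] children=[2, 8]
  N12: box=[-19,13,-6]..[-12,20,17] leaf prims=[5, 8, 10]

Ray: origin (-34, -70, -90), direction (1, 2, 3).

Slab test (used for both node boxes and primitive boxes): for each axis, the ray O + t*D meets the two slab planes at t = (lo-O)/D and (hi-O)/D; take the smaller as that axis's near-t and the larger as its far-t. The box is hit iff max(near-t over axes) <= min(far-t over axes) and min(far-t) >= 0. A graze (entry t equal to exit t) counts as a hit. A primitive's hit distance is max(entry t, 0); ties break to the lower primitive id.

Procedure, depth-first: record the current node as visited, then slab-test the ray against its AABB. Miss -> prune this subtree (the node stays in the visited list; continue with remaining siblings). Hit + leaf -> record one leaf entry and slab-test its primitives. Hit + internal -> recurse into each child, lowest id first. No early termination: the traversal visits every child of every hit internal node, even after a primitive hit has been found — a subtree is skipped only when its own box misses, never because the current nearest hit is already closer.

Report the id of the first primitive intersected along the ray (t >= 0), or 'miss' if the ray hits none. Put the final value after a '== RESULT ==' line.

Walk:
N0 x:[15,56] y:[25,45] z:[25,107/3] -> hit [25,107/3], descend [10, 11]
  N10 x:[21,56] y:[25,29] z:[25,89/3] -> hit [25,29], descend [3, 4]
    N3 x:[21,27] y:[25,28] z:[25,86/3] -> hit [25,27] leaf, test {P0@t=26, P7@t=27}
    N4 x:[43,56] y:[51/2,29] z:[28,89/3] -> miss, prune
  N11 x:[15,50] y:[33,45] z:[28,107/3] -> hit [33,107/3], descend [2, 8]
    N2 x:[21,50] y:[33,39] z:[88/3,106/3] -> hit [33,106/3], descend [1, 6]
      N1 x:[41,50] y:[69/2,39] z:[33,106/3] -> miss, prune
      N6 x:[21,45] y:[33,73/2] z:[88/3,32] -> miss, prune
    N8 x:[15,41] y:[81/2,45] z:[28,107/3] -> miss, prune

9 AABB tests over nodes [0, 10, 3, 4, 11, 2, 1, 6, 8]; 1 leaf entered; closest P0.

== RESULT ==
0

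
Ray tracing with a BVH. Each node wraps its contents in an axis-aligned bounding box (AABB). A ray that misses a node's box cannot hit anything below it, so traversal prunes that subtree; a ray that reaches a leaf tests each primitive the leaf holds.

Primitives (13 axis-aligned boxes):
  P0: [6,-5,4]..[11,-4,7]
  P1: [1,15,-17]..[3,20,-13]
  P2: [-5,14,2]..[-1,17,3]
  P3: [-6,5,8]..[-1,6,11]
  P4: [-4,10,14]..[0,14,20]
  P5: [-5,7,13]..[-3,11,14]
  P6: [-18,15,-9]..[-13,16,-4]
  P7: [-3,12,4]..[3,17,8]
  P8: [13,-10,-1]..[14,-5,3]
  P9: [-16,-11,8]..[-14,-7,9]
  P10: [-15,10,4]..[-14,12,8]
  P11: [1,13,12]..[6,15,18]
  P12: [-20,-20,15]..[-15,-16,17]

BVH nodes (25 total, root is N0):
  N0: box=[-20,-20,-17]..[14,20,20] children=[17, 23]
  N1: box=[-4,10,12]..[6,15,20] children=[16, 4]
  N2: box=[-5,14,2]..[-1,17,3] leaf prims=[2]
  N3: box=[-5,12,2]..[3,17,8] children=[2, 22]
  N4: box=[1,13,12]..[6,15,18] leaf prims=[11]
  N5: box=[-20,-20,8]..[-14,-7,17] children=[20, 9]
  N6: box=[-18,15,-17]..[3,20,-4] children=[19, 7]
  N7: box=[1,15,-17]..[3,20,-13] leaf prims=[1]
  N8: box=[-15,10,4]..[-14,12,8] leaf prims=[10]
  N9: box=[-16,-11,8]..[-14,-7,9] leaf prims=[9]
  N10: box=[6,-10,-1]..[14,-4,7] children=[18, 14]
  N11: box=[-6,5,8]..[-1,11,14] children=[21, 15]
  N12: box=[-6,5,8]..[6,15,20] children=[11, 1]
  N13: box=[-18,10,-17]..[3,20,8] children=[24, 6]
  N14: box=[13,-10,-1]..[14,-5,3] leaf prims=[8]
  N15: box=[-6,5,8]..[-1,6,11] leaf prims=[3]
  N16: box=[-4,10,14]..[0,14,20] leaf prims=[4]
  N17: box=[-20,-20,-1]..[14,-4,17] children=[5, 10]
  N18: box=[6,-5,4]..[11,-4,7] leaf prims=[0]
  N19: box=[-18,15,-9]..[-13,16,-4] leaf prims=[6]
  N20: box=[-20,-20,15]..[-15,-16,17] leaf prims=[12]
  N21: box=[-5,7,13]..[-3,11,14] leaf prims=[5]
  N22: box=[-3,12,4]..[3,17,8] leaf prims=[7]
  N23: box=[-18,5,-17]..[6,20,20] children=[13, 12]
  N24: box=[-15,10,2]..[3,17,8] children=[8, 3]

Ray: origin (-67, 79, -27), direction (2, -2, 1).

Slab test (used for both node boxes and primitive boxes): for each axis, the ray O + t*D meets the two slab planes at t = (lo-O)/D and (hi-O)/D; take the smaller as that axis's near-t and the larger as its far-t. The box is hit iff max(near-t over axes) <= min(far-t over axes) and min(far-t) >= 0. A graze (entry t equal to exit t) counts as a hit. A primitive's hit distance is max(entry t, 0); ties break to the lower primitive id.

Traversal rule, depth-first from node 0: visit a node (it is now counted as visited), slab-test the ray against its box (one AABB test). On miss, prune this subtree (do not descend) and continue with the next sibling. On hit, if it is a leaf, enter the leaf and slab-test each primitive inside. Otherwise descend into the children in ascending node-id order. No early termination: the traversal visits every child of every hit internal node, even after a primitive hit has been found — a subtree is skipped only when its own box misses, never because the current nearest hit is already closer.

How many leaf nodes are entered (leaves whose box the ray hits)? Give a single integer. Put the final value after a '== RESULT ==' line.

Walk:
N0 x:[47/2,81/2] y:[59/2,99/2] z:[10,47] -> hit [59/2,81/2], descend [17, 23]
  N17 x:[47/2,81/2] y:[83/2,99/2] z:[26,44] -> miss, prune
  N23 x:[49/2,73/2] y:[59/2,37] z:[10,47] -> hit [59/2,73/2], descend [12, 13]
    N12 x:[61/2,73/2] y:[32,37] z:[35,47] -> hit [35,73/2], descend [1, 11]
      N1 x:[63/2,73/2] y:[32,69/2] z:[39,47] -> miss, prune
      N11 x:[61/2,33] y:[34,37] z:[35,41] -> miss, prune
    N13 x:[49/2,35] y:[59/2,69/2] z:[10,35] -> hit [59/2,69/2], descend [6, 24]
      N6 x:[49/2,35] y:[59/2,32] z:[10,23] -> miss, prune
      N24 x:[26,35] y:[31,69/2] z:[29,35] -> hit [31,69/2], descend [3, 8]
        N3 x:[31,35] y:[31,67/2] z:[29,35] -> hit [31,67/2], descend [2, 22]
          N2 x:[31,33] y:[31,65/2] z:[29,30] -> miss, prune
          N22 x:[32,35] y:[31,67/2] z:[31,35] -> hit [32,67/2] leaf, test {P7@t=32}
        N8 x:[26,53/2] y:[67/2,69/2] z:[31,35] -> miss, prune

order=[0, 17, 23, 12, 1, 11, 13, 6, 24, 3, 2, 22, 8]  |boxes|=13  |leaves|=1  hit=P7

== RESULT ==
1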